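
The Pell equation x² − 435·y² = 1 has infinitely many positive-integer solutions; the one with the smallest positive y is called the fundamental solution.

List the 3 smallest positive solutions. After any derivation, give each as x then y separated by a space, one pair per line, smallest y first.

146 7
42631 2044
12448106 596841

d=435: √d = [20; 1,5,1,40] (ℓ=4, even), read p_3/q_3
a_0=20:  p_0=20·1+0=20,  q_0=20·0+1=1
a_1=1:  p_1=1·20+1=21,  q_1=1·1+0=1
a_2=5:  p_2=5·21+20=125,  q_2=5·1+1=6
a_3=1:  p_3=1·125+21=146,  q_3=1·6+1=7
(x₁, y₁) = (146, 7);  146² − 435·7² = 1 ✓
(x_2, y_2) = (146·146 + 435·7·7, 146·7 + 7·146) = (42631, 2044)
(x_3, y_3) = (146·42631 + 435·7·2044, 146·2044 + 7·42631) = (12448106, 596841)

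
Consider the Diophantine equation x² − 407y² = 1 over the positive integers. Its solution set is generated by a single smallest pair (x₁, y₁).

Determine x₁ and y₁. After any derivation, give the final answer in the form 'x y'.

2663 132

√407 = [20; 5,1,2,1,5,40, …], period ℓ=6 (even) → k=5
k=0  a_k=20  p_k/q_k = 20/1
k=1  a_k=5  p_k/q_k = 101/5
…
k=4  a_k=1  p_k/q_k = 464/23
k=5  a_k=5  p_k/q_k = 2663/132
→ (2663, 132).  Check: 2663²=7091569, 407·132²=7091568, difference 1.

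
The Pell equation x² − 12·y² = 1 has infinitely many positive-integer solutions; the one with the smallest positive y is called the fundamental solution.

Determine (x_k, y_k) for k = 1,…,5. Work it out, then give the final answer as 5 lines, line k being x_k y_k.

√12 → a₀=3, period (2,6); ℓ=2 even so k=1
k=0  a_k=3  p_k/q_k = 3/1
k=1  a_k=2  p_k/q_k = 7/2
→ (7, 2).  Check: 7²=49, 12·2²=48, difference 1.
k=2:  x_2 = 7·7+12·2·2 = 97,  y_2 = 7·2+2·7 = 28
k=3:  x_3 = 7·97+12·2·28 = 1351,  y_3 = 7·28+2·97 = 390
k=4:  x_4 = 7·1351+12·2·390 = 18817,  y_4 = 7·390+2·1351 = 5432
k=5:  x_5 = 7·18817+12·2·5432 = 262087,  y_5 = 7·5432+2·18817 = 75658

7 2
97 28
1351 390
18817 5432
262087 75658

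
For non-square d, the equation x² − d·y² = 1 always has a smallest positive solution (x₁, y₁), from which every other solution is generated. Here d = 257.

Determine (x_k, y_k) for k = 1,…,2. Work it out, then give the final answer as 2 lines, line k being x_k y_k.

513 32
526337 32832

√257 = [16; 32, …], period ℓ=1 (odd) → k=1
i=0: a=16 ⇒ p=16, q=1
i=1: a=32 ⇒ p=513, q=32
fundamental: x₁=513, y₁=32  (since 263169 − 257·1024 = 1)
(x_2, y_2) = (513·513 + 257·32·32, 513·32 + 32·513) = (526337, 32832)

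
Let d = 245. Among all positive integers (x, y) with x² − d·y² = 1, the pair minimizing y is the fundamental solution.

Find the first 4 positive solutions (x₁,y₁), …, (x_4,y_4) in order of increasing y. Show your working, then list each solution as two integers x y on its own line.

√245 → a₀=15, period (1,1,1,7,6,7,1,1,1,30); ℓ=10 even so k=9
step 0: (15, 1)  from 15·(1,0) + (0,1)
…
step 2: (31, 2)  from 1·(16,1) + (15,1)
step 3: (47, 3)  from 1·(31,2) + (16,1)
…
step 5: (2207, 141)  from 6·(360,23) + (47,3)
step 6: (15809, 1010)  from 7·(2207,141) + (360,23)
step 7: (18016, 1151)  from 1·(15809,1010) + (2207,141)
step 8: (33825, 2161)  from 1·(18016,1151) + (15809,1010)
step 9: (51841, 3312)  from 1·(33825,2161) + (18016,1151)
→ (51841, 3312).  Check: 51841²=2687489281, 245·3312²=2687489280, difference 1.
(x_2, y_2) = (51841·51841 + 245·3312·3312, 51841·3312 + 3312·51841) = (5374978561, 343394784)
(x_3, y_3) = (51841·5374978561 + 245·3312·343394784, 51841·343394784 + 3312·5374978561) = (557288527109761, 35603857991376)
(x_4, y_4) = (51841·557288527109761 + 245·3312·35603857991376, 51841·35603857991376 + 3312·557288527109761) = (57780789062419261441, 3691479203918451648)

51841 3312
5374978561 343394784
557288527109761 35603857991376
57780789062419261441 3691479203918451648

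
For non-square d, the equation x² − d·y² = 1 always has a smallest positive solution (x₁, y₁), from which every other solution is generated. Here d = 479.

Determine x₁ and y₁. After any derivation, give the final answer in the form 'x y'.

2989440 136591

√479 → a₀=21, period (1,7,1,3,2,21,2,3,1,7,1,42); ℓ=12 even so k=11
step 0: (21, 1)  from 21·(1,0) + (0,1)
step 1: (22, 1)  from 1·(21,1) + (1,0)
step 2: (175, 8)  from 7·(22,1) + (21,1)
…
step 4: (766, 35)  from 3·(197,9) + (175,8)
step 5: (1729, 79)  from 2·(766,35) + (197,9)
step 6: (37075, 1694)  from 21·(1729,79) + (766,35)
step 7: (75879, 3467)  from 2·(37075,1694) + (1729,79)
step 8: (264712, 12095)  from 3·(75879,3467) + (37075,1694)
step 9: (340591, 15562)  from 1·(264712,12095) + (75879,3467)
step 10: (2648849, 121029)  from 7·(340591,15562) + (264712,12095)
step 11: (2989440, 136591)  from 1·(2648849,121029) + (340591,15562)
→ (2989440, 136591).  Check: 2989440²=8936751513600, 479·136591²=8936751513599, difference 1.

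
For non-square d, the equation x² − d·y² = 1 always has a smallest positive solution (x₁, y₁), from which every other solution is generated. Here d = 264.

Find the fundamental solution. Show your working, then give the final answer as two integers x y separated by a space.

65 4

√264 → a₀=16, period (4,32); ℓ=2 even so k=1
a_0=16:  p_0=16·1+0=16,  q_0=16·0+1=1
a_1=4:  p_1=4·16+1=65,  q_1=4·1+0=4
(x₁, y₁) = (65, 4);  65² − 264·4² = 1 ✓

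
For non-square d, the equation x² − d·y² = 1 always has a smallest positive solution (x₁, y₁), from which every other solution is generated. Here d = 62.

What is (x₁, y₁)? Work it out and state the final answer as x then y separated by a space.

√62 = [7; 1,6,1,14, …], period ℓ=4 (even) → k=3
a_0=7:  p_0=7·1+0=7,  q_0=7·0+1=1
a_1=1:  p_1=1·7+1=8,  q_1=1·1+0=1
a_2=6:  p_2=6·8+7=55,  q_2=6·1+1=7
a_3=1:  p_3=1·55+8=63,  q_3=1·7+1=8
fundamental: x₁=63, y₁=8  (since 3969 − 62·64 = 1)

63 8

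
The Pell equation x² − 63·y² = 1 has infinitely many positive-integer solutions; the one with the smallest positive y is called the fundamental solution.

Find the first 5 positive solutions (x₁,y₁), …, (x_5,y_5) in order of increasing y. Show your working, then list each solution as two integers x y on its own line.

√63 = [7; 1,14, …], period ℓ=2 (even) → k=1
step 0: (7, 1)  from 7·(1,0) + (0,1)
step 1: (8, 1)  from 1·(7,1) + (1,0)
→ (8, 1).  Check: 8²=64, 63·1²=63, difference 1.
(8+1√63)^2 = 127 + 16√63
(8+1√63)^3 = 2024 + 255√63
(8+1√63)^4 = 32257 + 4064√63
(8+1√63)^5 = 514088 + 64769√63

8 1
127 16
2024 255
32257 4064
514088 64769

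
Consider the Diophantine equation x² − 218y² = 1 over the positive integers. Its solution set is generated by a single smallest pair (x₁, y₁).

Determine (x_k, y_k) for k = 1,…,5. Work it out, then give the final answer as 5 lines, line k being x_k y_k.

√218 = [14; 1,3,3,1,28, …], period ℓ=5 (odd) → k=9
step 0: (14, 1)  from 14·(1,0) + (0,1)
step 1: (15, 1)  from 1·(14,1) + (1,0)
step 2: (59, 4)  from 3·(15,1) + (14,1)
step 3: (192, 13)  from 3·(59,4) + (15,1)
step 4: (251, 17)  from 1·(192,13) + (59,4)
step 5: (7220, 489)  from 28·(251,17) + (192,13)
step 6: (7471, 506)  from 1·(7220,489) + (251,17)
step 7: (29633, 2007)  from 3·(7471,506) + (7220,489)
step 8: (96370, 6527)  from 3·(29633,2007) + (7471,506)
step 9: (126003, 8534)  from 1·(96370,6527) + (29633,2007)
(x₁, y₁) = (126003, 8534);  126003² − 218·8534² = 1 ✓
(126003+8534√218)^2 = 31753512017 + 2150619204√218
(126003+8534√218)^3 = 8002075549230099 + 541968943114690√218
(126003+8534√218)^4 = 2016571050827526816577 + 136579425476409948936√218
(126003+8534√218)^5 = 508188004226839647389073363 + 34418834696066196648450926√218

126003 8534
31753512017 2150619204
8002075549230099 541968943114690
2016571050827526816577 136579425476409948936
508188004226839647389073363 34418834696066196648450926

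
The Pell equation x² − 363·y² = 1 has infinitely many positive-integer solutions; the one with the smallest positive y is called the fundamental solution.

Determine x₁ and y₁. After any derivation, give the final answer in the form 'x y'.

d=363: √d = [19; 19,38] (ℓ=2, even), read p_1/q_1
i=0: a=19 ⇒ p=19, q=1
i=1: a=19 ⇒ p=362, q=19
→ (362, 19).  Check: 362²=131044, 363·19²=131043, difference 1.

362 19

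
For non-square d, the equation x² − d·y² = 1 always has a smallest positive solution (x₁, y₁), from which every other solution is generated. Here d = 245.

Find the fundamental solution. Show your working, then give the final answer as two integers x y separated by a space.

√245 → a₀=15, period (1,1,1,7,6,7,1,1,1,30); ℓ=10 even so k=9
a_0=15:  p_0=15·1+0=15,  q_0=15·0+1=1
a_1=1:  p_1=1·15+1=16,  q_1=1·1+0=1
a_2=1:  p_2=1·16+15=31,  q_2=1·1+1=2
a_3=1:  p_3=1·31+16=47,  q_3=1·2+1=3
a_4=7:  p_4=7·47+31=360,  q_4=7·3+2=23
a_5=6:  p_5=6·360+47=2207,  q_5=6·23+3=141
a_6=7:  p_6=7·2207+360=15809,  q_6=7·141+23=1010
a_7=1:  p_7=1·15809+2207=18016,  q_7=1·1010+141=1151
a_8=1:  p_8=1·18016+15809=33825,  q_8=1·1151+1010=2161
a_9=1:  p_9=1·33825+18016=51841,  q_9=1·2161+1151=3312
→ (51841, 3312).  Check: 51841²=2687489281, 245·3312²=2687489280, difference 1.

51841 3312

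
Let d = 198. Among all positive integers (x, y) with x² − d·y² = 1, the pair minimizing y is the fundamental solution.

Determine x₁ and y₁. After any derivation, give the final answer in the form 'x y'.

197 14

[14; 14,28] for √198; ℓ=2 ⇒ convergent index 1
k=0  a_k=14  p_k/q_k = 14/1
k=1  a_k=14  p_k/q_k = 197/14
fundamental: x₁=197, y₁=14  (since 38809 − 198·196 = 1)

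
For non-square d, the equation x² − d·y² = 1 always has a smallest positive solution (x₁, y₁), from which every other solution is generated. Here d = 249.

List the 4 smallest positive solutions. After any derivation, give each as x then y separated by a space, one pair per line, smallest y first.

8553815 542076
146335502108449 9273635639880
2503453625935556812055 158649927281879742324
42828158354663763449114371201 2714124255465295062538692240

√249 → a₀=15, period (1,3,1,1,5,…,3,1,30); ℓ=16 even so k=15
step 0: (15, 1)  from 15·(1,0) + (0,1)
step 1: (16, 1)  from 1·(15,1) + (1,0)
step 2: (63, 4)  from 3·(16,1) + (15,1)
…
step 4: (142, 9)  from 1·(79,5) + (63,4)
step 5: (789, 50)  from 5·(142,9) + (79,5)
step 6: (931, 59)  from 1·(789,50) + (142,9)
…
step 8: (36751, 2329)  from 10·(3582,227) + (931,59)
step 9: (113835, 7214)  from 3·(36751,2329) + (3582,227)
step 10: (150586, 9543)  from 1·(113835,7214) + (36751,2329)
step 11: (866765, 54929)  from 5·(150586,9543) + (113835,7214)
step 12: (1017351, 64472)  from 1·(866765,54929) + (150586,9543)
…
step 14: (6669699, 422675)  from 3·(1884116,119401) + (1017351,64472)
step 15: (8553815, 542076)  from 1·(6669699,422675) + (1884116,119401)
→ (8553815, 542076).  Check: 8553815²=73167751054225, 249·542076²=73167751054224, difference 1.
(8553815+542076√249)^2 = 146335502108449 + 9273635639880√249
(8553815+542076√249)^3 = 2503453625935556812055 + 158649927281879742324√249
(8553815+542076√249)^4 = 42828158354663763449114371201 + 2714124255465295062538692240√249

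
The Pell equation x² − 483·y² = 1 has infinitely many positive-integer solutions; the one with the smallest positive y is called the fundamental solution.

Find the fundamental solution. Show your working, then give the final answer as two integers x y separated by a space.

22 1

√483 = [21; 1,42, …], period ℓ=2 (even) → k=1
k=0  a_k=21  p_k/q_k = 21/1
k=1  a_k=1  p_k/q_k = 22/1
→ (22, 1).  Check: 22²=484, 483·1²=483, difference 1.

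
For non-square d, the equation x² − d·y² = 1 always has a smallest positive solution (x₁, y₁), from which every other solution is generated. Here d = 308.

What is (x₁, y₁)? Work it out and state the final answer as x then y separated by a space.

351 20

√308 = [17; 1,1,4,1,1,34, …], period ℓ=6 (even) → k=5
a_0=17:  p_0=17·1+0=17,  q_0=17·0+1=1
…
a_2=1:  p_2=1·18+17=35,  q_2=1·1+1=2
…
a_4=1:  p_4=1·158+35=193,  q_4=1·9+2=11
a_5=1:  p_5=1·193+158=351,  q_5=1·11+9=20
fundamental: x₁=351, y₁=20  (since 123201 − 308·400 = 1)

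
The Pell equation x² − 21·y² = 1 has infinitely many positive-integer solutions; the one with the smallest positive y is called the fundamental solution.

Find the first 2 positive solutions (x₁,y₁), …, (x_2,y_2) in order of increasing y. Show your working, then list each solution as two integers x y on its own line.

55 12
6049 1320

√21 → a₀=4, period (1,1,2,1,1,8); ℓ=6 even so k=5
i=0: a=4 ⇒ p=4, q=1
…
i=2: a=1 ⇒ p=9, q=2
i=3: a=2 ⇒ p=23, q=5
i=4: a=1 ⇒ p=32, q=7
i=5: a=1 ⇒ p=55, q=12
fundamental: x₁=55, y₁=12  (since 3025 − 21·144 = 1)
n=2: (55,12)∘(55,12) = (55·55+21·12·12, 55·12+12·55) = (6049,1320)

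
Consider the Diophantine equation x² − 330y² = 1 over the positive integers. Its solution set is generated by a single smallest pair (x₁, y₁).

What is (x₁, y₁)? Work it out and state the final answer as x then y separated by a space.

109 6

√330 → a₀=18, period (6,36); ℓ=2 even so k=1
step 0: (18, 1)  from 18·(1,0) + (0,1)
step 1: (109, 6)  from 6·(18,1) + (1,0)
(x₁, y₁) = (109, 6);  109² − 330·6² = 1 ✓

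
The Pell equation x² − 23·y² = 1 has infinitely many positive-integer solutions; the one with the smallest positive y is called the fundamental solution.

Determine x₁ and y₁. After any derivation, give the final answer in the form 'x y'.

24 5

√23 → a₀=4, period (1,3,1,8); ℓ=4 even so k=3
step 0: (4, 1)  from 4·(1,0) + (0,1)
step 1: (5, 1)  from 1·(4,1) + (1,0)
step 2: (19, 4)  from 3·(5,1) + (4,1)
step 3: (24, 5)  from 1·(19,4) + (5,1)
(x₁, y₁) = (24, 5);  24² − 23·5² = 1 ✓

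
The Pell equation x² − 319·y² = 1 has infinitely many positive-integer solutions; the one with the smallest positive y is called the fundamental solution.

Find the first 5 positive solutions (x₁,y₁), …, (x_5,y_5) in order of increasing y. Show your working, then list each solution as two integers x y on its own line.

12901780 722361
332911854336799 18639485405160
8590311008090840302660 480965080021169647239
221660605515932150288251132801 12410611300231033623224965680
5719632734066677605580897309458268900 320237953322189008993822774252173561

√319 = [17; 1,6,5,1,4,…,6,1,34, …], period ℓ=14 (even) → k=13
k=0  a_k=17  p_k/q_k = 17/1
…
k=2  a_k=6  p_k/q_k = 125/7
k=3  a_k=5  p_k/q_k = 643/36
…
k=5  a_k=4  p_k/q_k = 3715/208
k=6  a_k=3  p_k/q_k = 11913/667
k=7  a_k=1  p_k/q_k = 15628/875
k=8  a_k=3  p_k/q_k = 58797/3292
k=9  a_k=4  p_k/q_k = 250816/14043
…
k=11  a_k=5  p_k/q_k = 1798881/100718
k=12  a_k=6  p_k/q_k = 11102899/621643
k=13  a_k=1  p_k/q_k = 12901780/722361
(x₁, y₁) = (12901780, 722361);  12901780² − 319·722361² = 1 ✓
(12901780+722361√319)^2 = 332911854336799 + 18639485405160√319
(12901780+722361√319)^3 = 8590311008090840302660 + 480965080021169647239√319
(12901780+722361√319)^4 = 221660605515932150288251132801 + 12410611300231033623224965680√319
(12901780+722361√319)^5 = 5719632734066677605580897309458268900 + 320237953322189008993822774252173561√319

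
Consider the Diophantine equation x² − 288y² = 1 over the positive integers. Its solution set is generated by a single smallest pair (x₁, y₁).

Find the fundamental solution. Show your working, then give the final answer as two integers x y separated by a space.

[16; 1,32] for √288; ℓ=2 ⇒ convergent index 1
k=0  a_k=16  p_k/q_k = 16/1
k=1  a_k=1  p_k/q_k = 17/1
fundamental: x₁=17, y₁=1  (since 289 − 288·1 = 1)

17 1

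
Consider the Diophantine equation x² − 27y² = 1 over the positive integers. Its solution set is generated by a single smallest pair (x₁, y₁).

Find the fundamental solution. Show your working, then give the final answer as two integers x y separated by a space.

26 5

[5; 5,10] for √27; ℓ=2 ⇒ convergent index 1
k=0  a_k=5  p_k/q_k = 5/1
k=1  a_k=5  p_k/q_k = 26/5
(x₁, y₁) = (26, 5);  26² − 27·5² = 1 ✓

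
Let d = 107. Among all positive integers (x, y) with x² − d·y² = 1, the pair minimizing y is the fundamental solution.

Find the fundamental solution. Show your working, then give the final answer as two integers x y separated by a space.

√107 → a₀=10, period (2,1,9,1,2,20); ℓ=6 even so k=5
k=0  a_k=10  p_k/q_k = 10/1
k=1  a_k=2  p_k/q_k = 21/2
k=2  a_k=1  p_k/q_k = 31/3
k=3  a_k=9  p_k/q_k = 300/29
k=4  a_k=1  p_k/q_k = 331/32
k=5  a_k=2  p_k/q_k = 962/93
→ (962, 93).  Check: 962²=925444, 107·93²=925443, difference 1.

962 93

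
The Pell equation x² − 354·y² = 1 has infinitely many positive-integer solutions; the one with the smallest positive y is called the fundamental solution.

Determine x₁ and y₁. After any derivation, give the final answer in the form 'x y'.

√354 → a₀=18, period (1,4,2,2,18,2,2,4,1,36); ℓ=10 even so k=9
a_0=18:  p_0=18·1+0=18,  q_0=18·0+1=1
…
a_2=4:  p_2=4·19+18=94,  q_2=4·1+1=5
a_3=2:  p_3=2·94+19=207,  q_3=2·5+1=11
a_4=2:  p_4=2·207+94=508,  q_4=2·11+5=27
a_5=18:  p_5=18·508+207=9351,  q_5=18·27+11=497
a_6=2:  p_6=2·9351+508=19210,  q_6=2·497+27=1021
a_7=2:  p_7=2·19210+9351=47771,  q_7=2·1021+497=2539
a_8=4:  p_8=4·47771+19210=210294,  q_8=4·2539+1021=11177
a_9=1:  p_9=1·210294+47771=258065,  q_9=1·11177+2539=13716
→ (258065, 13716).  Check: 258065²=66597544225, 354·13716²=66597544224, difference 1.

258065 13716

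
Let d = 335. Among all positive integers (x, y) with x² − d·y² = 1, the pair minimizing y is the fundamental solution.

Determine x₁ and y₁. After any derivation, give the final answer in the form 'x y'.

[18; 3,3,3,36] for √335; ℓ=4 ⇒ convergent index 3
a_0=18:  p_0=18·1+0=18,  q_0=18·0+1=1
…
a_2=3:  p_2=3·55+18=183,  q_2=3·3+1=10
a_3=3:  p_3=3·183+55=604,  q_3=3·10+3=33
→ (604, 33).  Check: 604²=364816, 335·33²=364815, difference 1.

604 33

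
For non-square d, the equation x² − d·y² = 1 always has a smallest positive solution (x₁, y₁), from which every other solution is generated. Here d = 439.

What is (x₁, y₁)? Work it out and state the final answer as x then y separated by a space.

[20; 1,19,1,40] for √439; ℓ=4 ⇒ convergent index 3
k=0  a_k=20  p_k/q_k = 20/1
k=1  a_k=1  p_k/q_k = 21/1
k=2  a_k=19  p_k/q_k = 419/20
k=3  a_k=1  p_k/q_k = 440/21
fundamental: x₁=440, y₁=21  (since 193600 − 439·441 = 1)

440 21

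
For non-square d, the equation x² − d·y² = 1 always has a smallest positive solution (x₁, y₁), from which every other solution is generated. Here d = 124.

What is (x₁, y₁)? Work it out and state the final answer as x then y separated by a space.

√124 = [11; 7,2,1,1,1,…,2,7,22, …], period ℓ=16 (even) → k=15
step 0: (11, 1)  from 11·(1,0) + (0,1)
…
step 2: (167, 15)  from 2·(78,7) + (11,1)
…
step 5: (657, 59)  from 1·(412,37) + (245,22)
step 6: (2383, 214)  from 3·(657,59) + (412,37)
…
step 10: (67292, 6043)  from 3·(17583,1579) + (14543,1306)
…
step 14: (626251, 56239)  from 2·(237042,21287) + (152167,13665)
step 15: (4620799, 414960)  from 7·(626251,56239) + (237042,21287)
fundamental: x₁=4620799, y₁=414960  (since 21351783398401 − 124·172191801600 = 1)

4620799 414960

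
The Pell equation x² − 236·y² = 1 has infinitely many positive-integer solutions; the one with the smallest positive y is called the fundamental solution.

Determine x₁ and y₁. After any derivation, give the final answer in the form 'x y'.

561799 36570

d=236: √d = [15; 2,1,3,5,1,6,1,5,3,1,2,30] (ℓ=12, even), read p_11/q_11
step 0: (15, 1)  from 15·(1,0) + (0,1)
…
step 2: (46, 3)  from 1·(31,2) + (15,1)
step 3: (169, 11)  from 3·(46,3) + (31,2)
…
step 6: (7251, 472)  from 6·(1060,69) + (891,58)
step 7: (8311, 541)  from 1·(7251,472) + (1060,69)
…
step 9: (154729, 10072)  from 3·(48806,3177) + (8311,541)
step 10: (203535, 13249)  from 1·(154729,10072) + (48806,3177)
step 11: (561799, 36570)  from 2·(203535,13249) + (154729,10072)
fundamental: x₁=561799, y₁=36570  (since 315618116401 − 236·1337364900 = 1)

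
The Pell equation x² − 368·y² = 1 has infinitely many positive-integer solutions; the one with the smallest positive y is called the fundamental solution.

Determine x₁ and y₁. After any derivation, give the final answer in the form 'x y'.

1151 60

√368 = [19; 5,2,5,38, …], period ℓ=4 (even) → k=3
i=0: a=19 ⇒ p=19, q=1
i=1: a=5 ⇒ p=96, q=5
i=2: a=2 ⇒ p=211, q=11
i=3: a=5 ⇒ p=1151, q=60
→ (1151, 60).  Check: 1151²=1324801, 368·60²=1324800, difference 1.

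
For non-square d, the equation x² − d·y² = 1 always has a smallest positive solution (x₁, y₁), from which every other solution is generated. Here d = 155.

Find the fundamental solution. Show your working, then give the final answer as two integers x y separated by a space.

249 20

[12; 2,4,2,24] for √155; ℓ=4 ⇒ convergent index 3
step 0: (12, 1)  from 12·(1,0) + (0,1)
…
step 2: (112, 9)  from 4·(25,2) + (12,1)
step 3: (249, 20)  from 2·(112,9) + (25,2)
(x₁, y₁) = (249, 20);  249² − 155·20² = 1 ✓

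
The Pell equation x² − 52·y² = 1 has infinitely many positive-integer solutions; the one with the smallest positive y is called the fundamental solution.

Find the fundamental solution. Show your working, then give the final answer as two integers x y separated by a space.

[7; 4,1,2,1,4,14] for √52; ℓ=6 ⇒ convergent index 5
step 0: (7, 1)  from 7·(1,0) + (0,1)
…
step 4: (137, 19)  from 1·(101,14) + (36,5)
step 5: (649, 90)  from 4·(137,19) + (101,14)
→ (649, 90).  Check: 649²=421201, 52·90²=421200, difference 1.

649 90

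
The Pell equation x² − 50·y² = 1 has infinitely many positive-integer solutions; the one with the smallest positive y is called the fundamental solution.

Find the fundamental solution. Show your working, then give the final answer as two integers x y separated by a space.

99 14

d=50: √d = [7; 14] (ℓ=1, odd), read p_1/q_1
step 0: (7, 1)  from 7·(1,0) + (0,1)
step 1: (99, 14)  from 14·(7,1) + (1,0)
→ (99, 14).  Check: 99²=9801, 50·14²=9800, difference 1.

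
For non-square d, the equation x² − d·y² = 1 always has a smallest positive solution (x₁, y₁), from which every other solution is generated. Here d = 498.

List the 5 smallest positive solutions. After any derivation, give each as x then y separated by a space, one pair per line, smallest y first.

179777 8056
64639539457 2896567024
23241404969742401 1041472259739240
8356540122426119709697 374465516875386131936
3004627427155559641130652737 134640574453571113022377304

√498 = [22; 3,6,22,6,3,44, …], period ℓ=6 (even) → k=5
a_0=22:  p_0=22·1+0=22,  q_0=22·0+1=1
a_1=3:  p_1=3·22+1=67,  q_1=3·1+0=3
…
a_3=22:  p_3=22·424+67=9395,  q_3=22·19+3=421
a_4=6:  p_4=6·9395+424=56794,  q_4=6·421+19=2545
a_5=3:  p_5=3·56794+9395=179777,  q_5=3·2545+421=8056
→ (179777, 8056).  Check: 179777²=32319769729, 498·8056²=32319769728, difference 1.
(x_2, y_2) = (179777·179777 + 498·8056·8056, 179777·8056 + 8056·179777) = (64639539457, 2896567024)
(x_3, y_3) = (179777·64639539457 + 498·8056·2896567024, 179777·2896567024 + 8056·64639539457) = (23241404969742401, 1041472259739240)
(x_4, y_4) = (179777·23241404969742401 + 498·8056·1041472259739240, 179777·1041472259739240 + 8056·23241404969742401) = (8356540122426119709697, 374465516875386131936)
(x_5, y_5) = (179777·8356540122426119709697 + 498·8056·374465516875386131936, 179777·374465516875386131936 + 8056·8356540122426119709697) = (3004627427155559641130652737, 134640574453571113022377304)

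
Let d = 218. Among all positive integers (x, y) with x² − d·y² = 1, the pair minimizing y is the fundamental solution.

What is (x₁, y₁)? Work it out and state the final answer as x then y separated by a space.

[14; 1,3,3,1,28] for √218; ℓ=5 ⇒ convergent index 9
i=0: a=14 ⇒ p=14, q=1
i=1: a=1 ⇒ p=15, q=1
i=2: a=3 ⇒ p=59, q=4
i=3: a=3 ⇒ p=192, q=13
i=4: a=1 ⇒ p=251, q=17
i=5: a=28 ⇒ p=7220, q=489
i=6: a=1 ⇒ p=7471, q=506
i=7: a=3 ⇒ p=29633, q=2007
i=8: a=3 ⇒ p=96370, q=6527
i=9: a=1 ⇒ p=126003, q=8534
→ (126003, 8534).  Check: 126003²=15876756009, 218·8534²=15876756008, difference 1.

126003 8534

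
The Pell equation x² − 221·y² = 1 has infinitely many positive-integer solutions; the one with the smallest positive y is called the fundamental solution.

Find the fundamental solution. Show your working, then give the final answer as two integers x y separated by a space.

[14; 1,6,2,6,1,28] for √221; ℓ=6 ⇒ convergent index 5
k=0  a_k=14  p_k/q_k = 14/1
k=1  a_k=1  p_k/q_k = 15/1
k=2  a_k=6  p_k/q_k = 104/7
k=3  a_k=2  p_k/q_k = 223/15
k=4  a_k=6  p_k/q_k = 1442/97
k=5  a_k=1  p_k/q_k = 1665/112
(x₁, y₁) = (1665, 112);  1665² − 221·112² = 1 ✓

1665 112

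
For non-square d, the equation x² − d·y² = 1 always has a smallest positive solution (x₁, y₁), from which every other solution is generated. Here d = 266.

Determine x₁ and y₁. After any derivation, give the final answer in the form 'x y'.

685 42

√266 = [16; 3,4,3,32, …], period ℓ=4 (even) → k=3
step 0: (16, 1)  from 16·(1,0) + (0,1)
step 1: (49, 3)  from 3·(16,1) + (1,0)
step 2: (212, 13)  from 4·(49,3) + (16,1)
step 3: (685, 42)  from 3·(212,13) + (49,3)
(x₁, y₁) = (685, 42);  685² − 266·42² = 1 ✓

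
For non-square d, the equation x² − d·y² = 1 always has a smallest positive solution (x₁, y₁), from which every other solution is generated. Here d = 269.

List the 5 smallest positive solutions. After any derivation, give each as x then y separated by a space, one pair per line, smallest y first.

13449 820
361751201 22056360
9730383791049 593271970460
261727862849884801 15957829439376720
7039956045205817586249 429233695667083044100

[16; 2,2,32] for √269; ℓ=3 ⇒ convergent index 5
i=0: a=16 ⇒ p=16, q=1
…
i=2: a=2 ⇒ p=82, q=5
…
i=4: a=2 ⇒ p=5396, q=329
i=5: a=2 ⇒ p=13449, q=820
→ (13449, 820).  Check: 13449²=180875601, 269·820²=180875600, difference 1.
(13449+820√269)^2 = 361751201 + 22056360√269
(13449+820√269)^3 = 9730383791049 + 593271970460√269
(13449+820√269)^4 = 261727862849884801 + 15957829439376720√269
(13449+820√269)^5 = 7039956045205817586249 + 429233695667083044100√269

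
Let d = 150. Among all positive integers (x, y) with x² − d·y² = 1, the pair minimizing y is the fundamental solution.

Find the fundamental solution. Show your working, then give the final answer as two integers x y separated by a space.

d=150: √d = [12; 4,24] (ℓ=2, even), read p_1/q_1
step 0: (12, 1)  from 12·(1,0) + (0,1)
step 1: (49, 4)  from 4·(12,1) + (1,0)
→ (49, 4).  Check: 49²=2401, 150·4²=2400, difference 1.

49 4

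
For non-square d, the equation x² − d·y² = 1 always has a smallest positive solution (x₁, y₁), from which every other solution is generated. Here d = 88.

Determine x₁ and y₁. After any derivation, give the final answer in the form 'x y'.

197 21

√88 = [9; 2,1,1,1,2,18, …], period ℓ=6 (even) → k=5
a_0=9:  p_0=9·1+0=9,  q_0=9·0+1=1
a_1=2:  p_1=2·9+1=19,  q_1=2·1+0=2
a_2=1:  p_2=1·19+9=28,  q_2=1·2+1=3
…
a_4=1:  p_4=1·47+28=75,  q_4=1·5+3=8
a_5=2:  p_5=2·75+47=197,  q_5=2·8+5=21
(x₁, y₁) = (197, 21);  197² − 88·21² = 1 ✓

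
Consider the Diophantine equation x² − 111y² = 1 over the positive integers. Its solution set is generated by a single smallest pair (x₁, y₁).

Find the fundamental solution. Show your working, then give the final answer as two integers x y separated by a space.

√111 = [10; 1,1,6,1,1,20, …], period ℓ=6 (even) → k=5
k=0  a_k=10  p_k/q_k = 10/1
k=1  a_k=1  p_k/q_k = 11/1
k=2  a_k=1  p_k/q_k = 21/2
k=3  a_k=6  p_k/q_k = 137/13
k=4  a_k=1  p_k/q_k = 158/15
k=5  a_k=1  p_k/q_k = 295/28
(x₁, y₁) = (295, 28);  295² − 111·28² = 1 ✓

295 28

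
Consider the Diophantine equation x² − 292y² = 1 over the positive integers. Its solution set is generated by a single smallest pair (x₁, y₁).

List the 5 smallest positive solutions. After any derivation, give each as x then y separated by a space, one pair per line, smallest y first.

[17; 11,2,1,3,8,3,1,2,11,34] for √292; ℓ=10 ⇒ convergent index 9
i=0: a=17 ⇒ p=17, q=1
…
i=2: a=2 ⇒ p=393, q=23
…
i=4: a=3 ⇒ p=2136, q=125
…
i=7: a=1 ⇒ p=72812, q=4261
i=8: a=2 ⇒ p=200767, q=11749
i=9: a=11 ⇒ p=2281249, q=133500
fundamental: x₁=2281249, y₁=133500  (since 5204097000001 − 292·17822250000 = 1)
(x_2, y_2) = (2281249·2281249 + 292·133500·133500, 2281249·133500 + 133500·2281249) = (10408194000001, 609093483000)
(x_3, y_3) = (2281249·10408194000001 + 292·133500·609093483000, 2281249·609093483000 + 133500·10408194000001) = (47487364308614281249, 2778987798000400500)
(x_4, y_4) = (2281249·47487364308614281249 + 292·133500·2778987798000400500, 2281249·2778987798000400500 + 133500·47487364308614281249) = (216661004683313632776000001, 12679126270400622186966000)
(x_5, y_5) = (2281249·216661004683313632776000001 + 292·133500·12679126270400622186966000, 2281249·12679126270400622186966000 + 133500·216661004683313632776000001) = (988515400545561595548925838281249, 57848488250447518938990000667500)

2281249 133500
10408194000001 609093483000
47487364308614281249 2778987798000400500
216661004683313632776000001 12679126270400622186966000
988515400545561595548925838281249 57848488250447518938990000667500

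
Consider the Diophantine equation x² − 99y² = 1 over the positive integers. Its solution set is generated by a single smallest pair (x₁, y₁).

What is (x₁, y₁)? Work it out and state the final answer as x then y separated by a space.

d=99: √d = [9; 1,18] (ℓ=2, even), read p_1/q_1
i=0: a=9 ⇒ p=9, q=1
i=1: a=1 ⇒ p=10, q=1
→ (10, 1).  Check: 10²=100, 99·1²=99, difference 1.

10 1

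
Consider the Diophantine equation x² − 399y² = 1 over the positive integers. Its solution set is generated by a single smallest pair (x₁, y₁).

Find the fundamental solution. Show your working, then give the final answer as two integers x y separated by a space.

20 1

√399 = [19; 1,38, …], period ℓ=2 (even) → k=1
step 0: (19, 1)  from 19·(1,0) + (0,1)
step 1: (20, 1)  from 1·(19,1) + (1,0)
fundamental: x₁=20, y₁=1  (since 400 − 399·1 = 1)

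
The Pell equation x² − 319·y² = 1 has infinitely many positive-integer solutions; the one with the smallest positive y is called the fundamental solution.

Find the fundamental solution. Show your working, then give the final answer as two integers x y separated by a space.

12901780 722361

d=319: √d = [17; 1,6,5,1,4,…,6,1,34] (ℓ=14, even), read p_13/q_13
i=0: a=17 ⇒ p=17, q=1
i=1: a=1 ⇒ p=18, q=1
i=2: a=6 ⇒ p=125, q=7
i=3: a=5 ⇒ p=643, q=36
…
i=8: a=3 ⇒ p=58797, q=3292
…
i=12: a=6 ⇒ p=11102899, q=621643
i=13: a=1 ⇒ p=12901780, q=722361
→ (12901780, 722361).  Check: 12901780²=166455927168400, 319·722361²=166455927168399, difference 1.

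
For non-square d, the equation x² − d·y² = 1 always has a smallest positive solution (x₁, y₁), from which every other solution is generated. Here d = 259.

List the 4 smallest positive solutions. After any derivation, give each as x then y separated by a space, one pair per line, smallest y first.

847225 52644
1435580401249 89202625800
2432519210895520825 151149389286757356
4121782176900479681520001 256115082676856799248400

√259 → a₀=16, period (10,1,2,3,4,3,2,1,10,32); ℓ=10 even so k=9
a_0=16:  p_0=16·1+0=16,  q_0=16·0+1=1
a_1=10:  p_1=10·16+1=161,  q_1=10·1+0=10
a_2=1:  p_2=1·161+16=177,  q_2=1·10+1=11
…
a_4=3:  p_4=3·515+177=1722,  q_4=3·32+11=107
a_5=4:  p_5=4·1722+515=7403,  q_5=4·107+32=460
a_6=3:  p_6=3·7403+1722=23931,  q_6=3·460+107=1487
a_7=2:  p_7=2·23931+7403=55265,  q_7=2·1487+460=3434
a_8=1:  p_8=1·55265+23931=79196,  q_8=1·3434+1487=4921
a_9=10:  p_9=10·79196+55265=847225,  q_9=10·4921+3434=52644
(x₁, y₁) = (847225, 52644);  847225² − 259·52644² = 1 ✓
(847225+52644√259)^2 = 1435580401249 + 89202625800√259
(847225+52644√259)^3 = 2432519210895520825 + 151149389286757356√259
(847225+52644√259)^4 = 4121782176900479681520001 + 256115082676856799248400√259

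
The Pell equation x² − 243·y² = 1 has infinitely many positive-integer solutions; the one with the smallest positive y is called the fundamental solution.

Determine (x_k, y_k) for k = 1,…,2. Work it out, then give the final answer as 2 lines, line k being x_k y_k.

√243 → a₀=15, period (1,1,2,3,15,3,2,1,1,30); ℓ=10 even so k=9
k=0  a_k=15  p_k/q_k = 15/1
…
k=2  a_k=1  p_k/q_k = 31/2
k=3  a_k=2  p_k/q_k = 78/5
k=4  a_k=3  p_k/q_k = 265/17
k=5  a_k=15  p_k/q_k = 4053/260
k=6  a_k=3  p_k/q_k = 12424/797
k=7  a_k=2  p_k/q_k = 28901/1854
k=8  a_k=1  p_k/q_k = 41325/2651
k=9  a_k=1  p_k/q_k = 70226/4505
fundamental: x₁=70226, y₁=4505  (since 4931691076 − 243·20295025 = 1)
(x_2, y_2) = (70226·70226 + 243·4505·4505, 70226·4505 + 4505·70226) = (9863382151, 632736260)

70226 4505
9863382151 632736260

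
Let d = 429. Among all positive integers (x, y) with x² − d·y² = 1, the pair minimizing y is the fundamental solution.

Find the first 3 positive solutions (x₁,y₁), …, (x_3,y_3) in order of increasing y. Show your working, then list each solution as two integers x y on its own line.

d=429: √d = [20; 1,2,2,9,1,12,1,9,2,2,1,40] (ℓ=12, even), read p_11/q_11
a_0=20:  p_0=20·1+0=20,  q_0=20·0+1=1
…
a_2=2:  p_2=2·21+20=62,  q_2=2·1+1=3
a_3=2:  p_3=2·62+21=145,  q_3=2·3+1=7
a_4=9:  p_4=9·145+62=1367,  q_4=9·7+3=66
…
a_6=12:  p_6=12·1512+1367=19511,  q_6=12·73+66=942
…
a_9=2:  p_9=2·208718+21023=438459,  q_9=2·10077+1015=21169
a_10=2:  p_10=2·438459+208718=1085636,  q_10=2·21169+10077=52415
a_11=1:  p_11=1·1085636+438459=1524095,  q_11=1·52415+21169=73584
(x₁, y₁) = (1524095, 73584);  1524095² − 429·73584² = 1 ✓
n=2: (1524095,73584)∘(1524095,73584) = (1524095·1524095+429·73584·73584, 1524095·73584+73584·1524095) = (4645731138049,224298012960)
n=3: (4645731138049,224298012960)∘(1524095,73584) = (1524095·4645731138049+429·73584·224298012960, 1524095·224298012960+73584·4645731138049) = (14161071197688057215,683702960124468816)

1524095 73584
4645731138049 224298012960
14161071197688057215 683702960124468816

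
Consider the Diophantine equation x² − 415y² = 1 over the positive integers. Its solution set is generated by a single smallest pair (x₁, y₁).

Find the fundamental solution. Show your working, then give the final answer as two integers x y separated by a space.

√415 → a₀=20, period (2,1,2,4,6,…,1,2,40); ℓ=16 even so k=15
k=0  a_k=20  p_k/q_k = 20/1
…
k=2  a_k=1  p_k/q_k = 61/3
k=3  a_k=2  p_k/q_k = 163/8
k=4  a_k=4  p_k/q_k = 713/35
k=5  a_k=6  p_k/q_k = 4441/218
k=6  a_k=1  p_k/q_k = 5154/253
…
k=10  a_k=1  p_k/q_k = 77473/3803
k=11  a_k=6  p_k/q_k = 508372/24955
k=12  a_k=4  p_k/q_k = 2110961/103623
k=13  a_k=2  p_k/q_k = 4730294/232201
k=14  a_k=1  p_k/q_k = 6841255/335824
k=15  a_k=2  p_k/q_k = 18412804/903849
fundamental: x₁=18412804, y₁=903849  (since 339031351142416 − 415·816943014801 = 1)

18412804 903849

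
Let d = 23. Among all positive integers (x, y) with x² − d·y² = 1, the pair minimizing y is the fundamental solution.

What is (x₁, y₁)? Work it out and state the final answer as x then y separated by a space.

24 5

√23 = [4; 1,3,1,8, …], period ℓ=4 (even) → k=3
i=0: a=4 ⇒ p=4, q=1
i=1: a=1 ⇒ p=5, q=1
i=2: a=3 ⇒ p=19, q=4
i=3: a=1 ⇒ p=24, q=5
→ (24, 5).  Check: 24²=576, 23·5²=575, difference 1.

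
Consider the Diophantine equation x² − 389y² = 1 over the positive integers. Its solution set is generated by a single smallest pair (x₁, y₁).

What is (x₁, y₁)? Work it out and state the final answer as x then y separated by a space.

√389 → a₀=19, period (1,2,1,1,1,1,2,1,38); ℓ=9 odd so k=17
a_0=19:  p_0=19·1+0=19,  q_0=19·0+1=1
…
a_3=1:  p_3=1·59+20=79,  q_3=1·3+1=4
a_4=1:  p_4=1·79+59=138,  q_4=1·4+3=7
…
a_6=1:  p_6=1·217+138=355,  q_6=1·11+7=18
…
a_9=38:  p_9=38·1282+927=49643,  q_9=38·65+47=2517
a_10=1:  p_10=1·49643+1282=50925,  q_10=1·2517+65=2582
a_11=2:  p_11=2·50925+49643=151493,  q_11=2·2582+2517=7681
…
a_16=2:  p_16=2·910240+556329=2376809,  q_16=2·46151+28207=120509
a_17=1:  p_17=1·2376809+910240=3287049,  q_17=1·120509+46151=166660
→ (3287049, 166660).  Check: 3287049²=10804691128401, 389·166660²=10804691128400, difference 1.

3287049 166660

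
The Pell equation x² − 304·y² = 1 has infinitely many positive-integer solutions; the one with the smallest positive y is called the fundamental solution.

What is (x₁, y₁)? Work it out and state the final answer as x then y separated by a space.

57799 3315

√304 = [17; 2,3,2,1,1,1,1,1,2,3,2,34, …], period ℓ=12 (even) → k=11
k=0  a_k=17  p_k/q_k = 17/1
k=1  a_k=2  p_k/q_k = 35/2
…
k=3  a_k=2  p_k/q_k = 279/16
k=4  a_k=1  p_k/q_k = 401/23
k=5  a_k=1  p_k/q_k = 680/39
k=6  a_k=1  p_k/q_k = 1081/62
k=7  a_k=1  p_k/q_k = 1761/101
k=8  a_k=1  p_k/q_k = 2842/163
k=9  a_k=2  p_k/q_k = 7445/427
k=10  a_k=3  p_k/q_k = 25177/1444
k=11  a_k=2  p_k/q_k = 57799/3315
fundamental: x₁=57799, y₁=3315  (since 3340724401 − 304·10989225 = 1)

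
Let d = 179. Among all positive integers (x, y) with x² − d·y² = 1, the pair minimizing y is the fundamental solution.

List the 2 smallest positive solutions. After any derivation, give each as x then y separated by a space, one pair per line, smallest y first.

[13; 2,1,1,1,3,…,1,2,26] for √179; ℓ=14 ⇒ convergent index 13
a_0=13:  p_0=13·1+0=13,  q_0=13·0+1=1
…
a_2=1:  p_2=1·27+13=40,  q_2=1·2+1=3
a_3=1:  p_3=1·40+27=67,  q_3=1·3+2=5
a_4=1:  p_4=1·67+40=107,  q_4=1·5+3=8
a_5=3:  p_5=3·107+67=388,  q_5=3·8+5=29
…
a_9=3:  p_9=3·137042+26999=438125,  q_9=3·10243+2018=32747
a_10=1:  p_10=1·438125+137042=575167,  q_10=1·32747+10243=42990
…
a_12=1:  p_12=1·1013292+575167=1588459,  q_12=1·75737+42990=118727
a_13=2:  p_13=2·1588459+1013292=4190210,  q_13=2·118727+75737=313191
→ (4190210, 313191).  Check: 4190210²=17557859844100, 179·313191²=17557859844099, difference 1.
n=2: (4190210,313191)∘(4190210,313191) = (4190210·4190210+179·313191·313191, 4190210·313191+313191·4190210) = (35115719688199,2624672120220)

4190210 313191
35115719688199 2624672120220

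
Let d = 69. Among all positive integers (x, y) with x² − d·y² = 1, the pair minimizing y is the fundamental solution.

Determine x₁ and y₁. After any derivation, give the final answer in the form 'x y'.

[8; 3,3,1,4,1,3,3,16] for √69; ℓ=8 ⇒ convergent index 7
k=0  a_k=8  p_k/q_k = 8/1
…
k=2  a_k=3  p_k/q_k = 83/10
…
k=4  a_k=4  p_k/q_k = 515/62
k=5  a_k=1  p_k/q_k = 623/75
k=6  a_k=3  p_k/q_k = 2384/287
k=7  a_k=3  p_k/q_k = 7775/936
fundamental: x₁=7775, y₁=936  (since 60450625 − 69·876096 = 1)

7775 936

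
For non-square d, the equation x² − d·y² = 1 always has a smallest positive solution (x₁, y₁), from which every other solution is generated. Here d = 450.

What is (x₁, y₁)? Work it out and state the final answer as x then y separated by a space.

19601 924

[21; 4,1,2,4,2,1,4,42] for √450; ℓ=8 ⇒ convergent index 7
k=0  a_k=21  p_k/q_k = 21/1
…
k=3  a_k=2  p_k/q_k = 297/14
k=4  a_k=4  p_k/q_k = 1294/61
…
k=6  a_k=1  p_k/q_k = 4179/197
k=7  a_k=4  p_k/q_k = 19601/924
fundamental: x₁=19601, y₁=924  (since 384199201 − 450·853776 = 1)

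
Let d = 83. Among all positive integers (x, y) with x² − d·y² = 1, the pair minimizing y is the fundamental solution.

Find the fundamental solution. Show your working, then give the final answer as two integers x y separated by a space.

82 9

√83 = [9; 9,18, …], period ℓ=2 (even) → k=1
a_0=9:  p_0=9·1+0=9,  q_0=9·0+1=1
a_1=9:  p_1=9·9+1=82,  q_1=9·1+0=9
→ (82, 9).  Check: 82²=6724, 83·9²=6723, difference 1.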